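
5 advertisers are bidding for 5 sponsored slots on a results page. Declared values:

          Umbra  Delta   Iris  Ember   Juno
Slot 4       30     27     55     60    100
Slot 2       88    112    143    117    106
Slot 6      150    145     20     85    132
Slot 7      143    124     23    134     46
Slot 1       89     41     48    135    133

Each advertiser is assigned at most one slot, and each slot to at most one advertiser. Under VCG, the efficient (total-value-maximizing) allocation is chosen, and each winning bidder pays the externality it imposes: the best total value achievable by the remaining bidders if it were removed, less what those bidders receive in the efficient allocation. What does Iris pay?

Iris pays $15.

Efficient allocation: Umbra→Slot 7 ($143), Delta→Slot 6 ($145), Iris→Slot 2 ($143), Ember→Slot 1 ($135), Juno→Slot 4 ($100); total welfare W = $666.
Iris receives Slot 2 at value $143, so the others get W − 143 = $523.
Without Iris: best allocation of the remaining 4 bidders over all 5 slots is Umbra→Slot 7 ($143), Delta→Slot 6 ($145), Ember→Slot 2 ($117), Juno→Slot 1 ($133), total $538.
VCG payment = (others' best without Iris) − (others' welfare with Iris) = 538 − 523 = $15.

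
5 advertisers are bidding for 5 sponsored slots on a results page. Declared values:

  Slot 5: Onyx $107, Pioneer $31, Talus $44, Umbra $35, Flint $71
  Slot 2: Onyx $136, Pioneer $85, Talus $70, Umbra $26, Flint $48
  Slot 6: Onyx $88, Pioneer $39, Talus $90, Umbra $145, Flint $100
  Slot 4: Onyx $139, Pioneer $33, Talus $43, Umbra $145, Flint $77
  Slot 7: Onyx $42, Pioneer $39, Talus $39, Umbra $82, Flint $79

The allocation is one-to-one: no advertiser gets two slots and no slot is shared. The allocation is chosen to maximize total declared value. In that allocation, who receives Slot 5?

Treat this as an assignment problem: match each advertiser to one slot.
Optimal: Onyx→Slot 5 ($107), Pioneer→Slot 2 ($85), Talus→Slot 6 ($90), Umbra→Slot 4 ($145), Flint→Slot 7 ($79) — total 107+85+90+145+79 = $506.
Max-entry greedy (repeatedly take the single best remaining cell) gives $492, worse by 14.
Onyx's own top slot is Slot 4 ($139), but forcing Onyx→Slot 4 and reassigning the rest optimally gives only $492 — worse by 14.

Onyx receives Slot 5.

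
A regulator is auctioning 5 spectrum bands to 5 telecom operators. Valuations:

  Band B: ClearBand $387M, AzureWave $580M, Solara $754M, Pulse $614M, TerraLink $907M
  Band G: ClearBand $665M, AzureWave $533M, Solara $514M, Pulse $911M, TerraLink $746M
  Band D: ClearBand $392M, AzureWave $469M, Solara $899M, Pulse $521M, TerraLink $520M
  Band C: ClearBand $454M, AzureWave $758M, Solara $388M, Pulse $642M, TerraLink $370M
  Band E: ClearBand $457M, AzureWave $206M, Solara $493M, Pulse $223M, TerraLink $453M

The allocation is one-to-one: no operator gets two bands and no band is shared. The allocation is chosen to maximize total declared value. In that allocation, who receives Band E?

This is a one-to-one assignment (maximum-weight bipartite matching).
Optimal: ClearBand→Band E ($457M), AzureWave→Band C ($758M), Solara→Band D ($899M), Pulse→Band G ($911M), TerraLink→Band B ($907M) — total 457+758+899+911+907 = $3932M.
Swapping ClearBand↔TerraLink (ClearBand→Band B $387M, TerraLink→Band E $453M) loses 524.
ClearBand's own top band is Band G ($665M), but forcing ClearBand→Band G and reassigning the rest optimally gives only $3452M — worse by 480.

ClearBand receives Band E.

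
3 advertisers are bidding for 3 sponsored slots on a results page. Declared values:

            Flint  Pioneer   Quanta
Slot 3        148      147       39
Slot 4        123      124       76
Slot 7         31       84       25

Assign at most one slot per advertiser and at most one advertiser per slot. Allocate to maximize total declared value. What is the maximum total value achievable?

This is the linear assignment problem.
Optimal: Flint→Slot 3 ($148), Pioneer→Slot 7 ($84), Quanta→Slot 4 ($76) — total 148+84+76 = $308.
Max-entry greedy (repeatedly take the single best remaining cell) gives $297, worse by 11.
Next-best assignment: Flint→Slot 3, Pioneer→Slot 4, Quanta→Slot 7 = $297.
Swapping Pioneer↔Quanta (Pioneer→Slot 4 $124, Quanta→Slot 7 $25) loses 11.
Every other assignment is strictly worse.

Maximum total: $308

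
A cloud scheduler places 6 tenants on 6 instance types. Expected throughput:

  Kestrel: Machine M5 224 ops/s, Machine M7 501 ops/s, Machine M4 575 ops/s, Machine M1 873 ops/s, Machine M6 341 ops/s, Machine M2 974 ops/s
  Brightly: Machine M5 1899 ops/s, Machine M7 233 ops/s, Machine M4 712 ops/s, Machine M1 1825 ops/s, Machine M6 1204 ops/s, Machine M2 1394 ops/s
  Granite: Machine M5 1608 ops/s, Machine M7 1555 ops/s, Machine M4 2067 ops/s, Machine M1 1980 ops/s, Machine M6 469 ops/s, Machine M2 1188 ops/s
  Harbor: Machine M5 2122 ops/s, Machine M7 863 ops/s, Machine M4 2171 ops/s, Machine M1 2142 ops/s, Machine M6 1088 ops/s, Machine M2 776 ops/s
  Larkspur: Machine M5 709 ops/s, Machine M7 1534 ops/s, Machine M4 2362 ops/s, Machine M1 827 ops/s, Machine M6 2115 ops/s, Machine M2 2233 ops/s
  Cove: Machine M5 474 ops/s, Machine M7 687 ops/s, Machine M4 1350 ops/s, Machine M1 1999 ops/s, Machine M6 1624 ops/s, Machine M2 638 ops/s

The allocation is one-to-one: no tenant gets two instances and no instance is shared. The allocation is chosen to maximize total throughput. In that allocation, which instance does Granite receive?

Optimal: Kestrel→Machine M2 (974 ops/s), Brightly→Machine M5 (1899 ops/s), Granite→Machine M7 (1555 ops/s), Harbor→Machine M4 (2171 ops/s), Larkspur→Machine M6 (2115 ops/s), Cove→Machine M1 (1999 ops/s) — total 974+1899+1555+2171+2115+1999 = 10713 ops/s.
Row-greedy (each tenant in turn takes its best remaining instance) gives 9884 ops/s, worse by 829.
Next-best assignment: Kestrel→Machine M2, Brightly→Machine M5, Granite→Machine M7, Harbor→Machine M1, Larkspur→Machine M4, Cove→Machine M6 = 10556 ops/s.
No other one-to-one assignment exceeds 10713 ops/s.
Granite's own top instance is Machine M4 (2067 ops/s), but forcing Granite→Machine M4 and reassigning the rest optimally gives only 10466 ops/s — worse by 247.

Granite receives Machine M7.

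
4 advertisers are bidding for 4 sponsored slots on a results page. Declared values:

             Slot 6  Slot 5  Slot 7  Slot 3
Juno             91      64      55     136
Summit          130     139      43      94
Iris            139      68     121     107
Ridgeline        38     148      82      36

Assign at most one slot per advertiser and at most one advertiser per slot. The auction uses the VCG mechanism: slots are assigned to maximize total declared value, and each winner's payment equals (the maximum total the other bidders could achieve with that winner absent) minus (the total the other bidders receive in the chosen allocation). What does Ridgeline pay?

Ridgeline pays $27.

Efficient allocation: Juno→Slot 3 ($136), Summit→Slot 6 ($130), Iris→Slot 7 ($121), Ridgeline→Slot 5 ($148); total welfare W = $535.
Ridgeline receives Slot 5 at value $148, so the others get W − 148 = $387.
Without Ridgeline: best allocation of the remaining 3 bidders over all 4 slots is Juno→Slot 3 ($136), Summit→Slot 5 ($139), Iris→Slot 6 ($139), total $414.
VCG payment = (others' best without Ridgeline) − (others' welfare with Ridgeline) = 414 − 387 = $27.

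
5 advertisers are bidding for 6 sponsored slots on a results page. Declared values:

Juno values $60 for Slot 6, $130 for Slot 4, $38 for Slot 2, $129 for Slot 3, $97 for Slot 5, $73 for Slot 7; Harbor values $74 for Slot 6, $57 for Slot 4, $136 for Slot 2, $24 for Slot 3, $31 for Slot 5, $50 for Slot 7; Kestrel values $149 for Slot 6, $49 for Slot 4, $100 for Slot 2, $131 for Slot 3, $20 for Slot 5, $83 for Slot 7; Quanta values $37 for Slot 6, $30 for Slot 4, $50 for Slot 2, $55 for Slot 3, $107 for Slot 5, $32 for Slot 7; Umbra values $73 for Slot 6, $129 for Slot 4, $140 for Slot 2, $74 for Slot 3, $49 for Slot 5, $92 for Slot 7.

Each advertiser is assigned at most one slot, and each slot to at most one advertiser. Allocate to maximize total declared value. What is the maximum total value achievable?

Max total: $650

Optimal: Juno→Slot 3 ($129), Harbor→Slot 2 ($136), Kestrel→Slot 6 ($149), Quanta→Slot 5 ($107), Umbra→Slot 4 ($129) — total 129+136+149+107+129 = $650.
Row-greedy (each advertiser in turn takes its best remaining slot) gives $614, worse by 36.
Next-best assignment: Juno→Slot 4, Harbor→Slot 2, Kestrel→Slot 6, Quanta→Slot 5, Umbra→Slot 7 = $614.
Checked against all permutations: $650 is optimal.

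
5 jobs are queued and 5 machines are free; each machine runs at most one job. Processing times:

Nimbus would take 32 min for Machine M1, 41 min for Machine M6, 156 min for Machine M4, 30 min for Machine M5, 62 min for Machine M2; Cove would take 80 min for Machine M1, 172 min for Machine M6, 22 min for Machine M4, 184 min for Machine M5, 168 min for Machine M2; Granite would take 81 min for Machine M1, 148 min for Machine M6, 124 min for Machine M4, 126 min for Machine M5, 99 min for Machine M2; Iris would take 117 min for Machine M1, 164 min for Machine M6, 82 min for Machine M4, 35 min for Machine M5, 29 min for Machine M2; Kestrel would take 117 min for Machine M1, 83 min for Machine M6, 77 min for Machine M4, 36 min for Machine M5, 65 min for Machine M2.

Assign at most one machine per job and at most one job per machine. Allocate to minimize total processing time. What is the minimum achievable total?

Minimum total: 209 min

This is a one-to-one assignment (minimum-cost bipartite matching).
Optimal: Nimbus→Machine M6 (41 min), Cove→Machine M4 (22 min), Granite→Machine M1 (81 min), Iris→Machine M2 (29 min), Kestrel→Machine M5 (36 min) — total 41+22+81+29+36 = 209 min.
Min-entry greedy (repeatedly take the single cheapest remaining cell) gives 245 min, worse by 36.
Next-best assignment: Nimbus→Machine M6, Cove→Machine M4, Granite→Machine M1, Iris→Machine M5, Kestrel→Machine M2 = 244 min.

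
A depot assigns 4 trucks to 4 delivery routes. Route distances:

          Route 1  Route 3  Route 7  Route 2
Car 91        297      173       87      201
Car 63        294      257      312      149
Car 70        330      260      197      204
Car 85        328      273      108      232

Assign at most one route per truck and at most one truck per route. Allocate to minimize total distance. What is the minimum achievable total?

Treat this as an assignment problem: match each truck to one route.
Optimal: Car 91→Route 3 (173 km), Car 63→Route 2 (149 km), Car 70→Route 1 (330 km), Car 85→Route 7 (108 km) — total 173+149+330+108 = 760 km.
Row-greedy (each truck in turn takes its cheapest remaining route) gives 824 km, worse by 64.
Next-best assignment: Car 91→Route 3, Car 63→Route 1, Car 70→Route 2, Car 85→Route 7 = 779 km.
Swapping Car 63↔Car 85 (Car 63→Route 7 312 km, Car 85→Route 2 232 km) adds 287.

Minimum total: 760 km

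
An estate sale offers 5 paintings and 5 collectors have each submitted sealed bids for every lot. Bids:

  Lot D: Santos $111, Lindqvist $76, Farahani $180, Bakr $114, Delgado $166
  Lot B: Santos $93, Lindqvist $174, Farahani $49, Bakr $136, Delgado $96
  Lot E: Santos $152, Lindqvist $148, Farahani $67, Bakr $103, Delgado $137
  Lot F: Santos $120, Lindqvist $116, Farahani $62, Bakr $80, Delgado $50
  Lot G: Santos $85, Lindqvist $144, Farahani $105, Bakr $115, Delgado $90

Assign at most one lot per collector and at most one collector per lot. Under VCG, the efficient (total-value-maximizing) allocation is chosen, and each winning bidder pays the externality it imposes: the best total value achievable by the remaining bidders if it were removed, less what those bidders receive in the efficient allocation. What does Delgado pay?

Delgado pays $32.

Efficient allocation: Santos→Lot F ($120), Lindqvist→Lot B ($174), Farahani→Lot D ($180), Bakr→Lot G ($115), Delgado→Lot E ($137); total welfare W = $726.
Delgado receives Lot E at value $137, so the others get W − 137 = $589.
Without Delgado: best allocation of the remaining 4 bidders over all 5 lots is Santos→Lot E ($152), Lindqvist→Lot B ($174), Farahani→Lot D ($180), Bakr→Lot G ($115), total $621.
VCG payment = (others' best without Delgado) − (others' welfare with Delgado) = 621 − 589 = $32.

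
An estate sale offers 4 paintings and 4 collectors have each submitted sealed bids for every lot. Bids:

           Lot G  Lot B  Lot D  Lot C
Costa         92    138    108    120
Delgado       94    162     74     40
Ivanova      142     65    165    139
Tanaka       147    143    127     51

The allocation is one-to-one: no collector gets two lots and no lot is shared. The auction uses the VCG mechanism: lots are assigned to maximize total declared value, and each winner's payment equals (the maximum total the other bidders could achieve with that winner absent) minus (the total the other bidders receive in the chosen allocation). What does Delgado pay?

Efficient allocation: Costa→Lot C ($120), Delgado→Lot B ($162), Ivanova→Lot D ($165), Tanaka→Lot G ($147); total welfare W = $594.
Delgado receives Lot B at value $162, so the others get W − 162 = $432.
Without Delgado: best allocation of the remaining 3 bidders over all 4 lots is Costa→Lot B ($138), Ivanova→Lot D ($165), Tanaka→Lot G ($147), total $450.
VCG payment = (others' best without Delgado) − (others' welfare with Delgado) = 450 − 432 = $18.

Delgado pays $18.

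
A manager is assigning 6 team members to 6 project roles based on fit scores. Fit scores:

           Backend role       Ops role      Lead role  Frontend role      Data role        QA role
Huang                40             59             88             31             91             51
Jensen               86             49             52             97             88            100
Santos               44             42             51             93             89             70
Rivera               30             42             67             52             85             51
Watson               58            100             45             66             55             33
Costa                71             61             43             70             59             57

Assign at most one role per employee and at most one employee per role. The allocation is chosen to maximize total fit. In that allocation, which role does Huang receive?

Huang receives Lead role.

Optimal: Huang→Lead role (88 pts), Jensen→QA role (100 pts), Santos→Frontend role (93 pts), Rivera→Data role (85 pts), Watson→Ops role (100 pts), Costa→Backend role (71 pts) — total 88+100+93+85+100+71 = 537 pts.
Max-entry greedy (repeatedly take the single best remaining cell) gives 522 pts, worse by 15.
Checked against all permutations: 537 pts is optimal.
Huang's own top role is Data role (91 pts), but forcing Huang→Data role and reassigning the rest optimally gives only 522 pts — worse by 15.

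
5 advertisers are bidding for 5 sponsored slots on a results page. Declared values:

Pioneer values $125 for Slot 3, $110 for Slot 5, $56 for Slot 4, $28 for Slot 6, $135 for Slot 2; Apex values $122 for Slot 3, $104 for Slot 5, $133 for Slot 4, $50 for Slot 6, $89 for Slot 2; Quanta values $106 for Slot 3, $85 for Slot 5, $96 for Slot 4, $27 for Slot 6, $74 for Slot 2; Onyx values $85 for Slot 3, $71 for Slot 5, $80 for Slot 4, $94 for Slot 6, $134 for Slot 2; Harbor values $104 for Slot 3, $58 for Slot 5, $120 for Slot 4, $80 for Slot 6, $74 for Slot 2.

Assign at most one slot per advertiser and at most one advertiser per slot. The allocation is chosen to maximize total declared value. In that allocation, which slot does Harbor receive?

Harbor receives Slot 6.

Treat this as an assignment problem: match each advertiser to one slot.
Optimal: Pioneer→Slot 5 ($110), Apex→Slot 4 ($133), Quanta→Slot 3 ($106), Onyx→Slot 2 ($134), Harbor→Slot 6 ($80) — total 110+133+106+134+80 = $563.
Next-best assignment: Pioneer→Slot 2, Apex→Slot 5, Quanta→Slot 3, Onyx→Slot 6, Harbor→Slot 4 = $559.
No other one-to-one assignment exceeds $563.
Harbor's own top slot is Slot 4 ($120), but forcing Harbor→Slot 4 and reassigning the rest optimally gives only $559 — worse by 4.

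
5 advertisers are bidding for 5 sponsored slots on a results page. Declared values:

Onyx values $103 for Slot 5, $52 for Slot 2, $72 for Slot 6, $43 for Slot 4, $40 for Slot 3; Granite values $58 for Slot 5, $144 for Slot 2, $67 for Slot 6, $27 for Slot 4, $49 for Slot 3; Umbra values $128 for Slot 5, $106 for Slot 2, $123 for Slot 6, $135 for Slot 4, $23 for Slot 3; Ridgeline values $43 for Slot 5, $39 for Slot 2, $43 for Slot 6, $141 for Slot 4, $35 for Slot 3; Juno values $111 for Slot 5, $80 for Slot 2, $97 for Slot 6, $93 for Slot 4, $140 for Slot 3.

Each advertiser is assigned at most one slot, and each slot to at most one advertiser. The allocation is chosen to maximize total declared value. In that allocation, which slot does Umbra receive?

This is a one-to-one assignment (maximum-weight bipartite matching).
Optimal: Onyx→Slot 5 ($103), Granite→Slot 2 ($144), Umbra→Slot 6 ($123), Ridgeline→Slot 4 ($141), Juno→Slot 3 ($140) — total 103+144+123+141+140 = $651.
Max-entry greedy (repeatedly take the single best remaining cell) gives $625, worse by 26.
Umbra's own top slot is Slot 4 ($135), but forcing Umbra→Slot 4 and reassigning the rest optimally gives only $565 — worse by 86.

Umbra receives Slot 6.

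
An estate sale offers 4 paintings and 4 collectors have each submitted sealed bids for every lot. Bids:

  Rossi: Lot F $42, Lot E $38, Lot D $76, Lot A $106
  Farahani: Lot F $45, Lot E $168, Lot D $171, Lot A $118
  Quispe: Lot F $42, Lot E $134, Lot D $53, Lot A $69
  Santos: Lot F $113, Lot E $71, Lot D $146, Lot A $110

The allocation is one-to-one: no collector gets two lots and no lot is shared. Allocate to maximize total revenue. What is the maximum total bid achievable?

This is a one-to-one assignment (maximum-weight bipartite matching).
Optimal: Rossi→Lot A ($106), Farahani→Lot D ($171), Quispe→Lot E ($134), Santos→Lot F ($113) — total 106+171+134+113 = $524.
Column-greedy (each lot in turn goes to its best remaining collector) gives $426, worse by 98.
Next-best assignment: Rossi→Lot A, Farahani→Lot E, Quispe→Lot F, Santos→Lot D = $462.
Swapping Farahani↔Santos (Farahani→Lot F $45, Santos→Lot D $146) loses 93.
No other one-to-one assignment exceeds $524.

Max total: $524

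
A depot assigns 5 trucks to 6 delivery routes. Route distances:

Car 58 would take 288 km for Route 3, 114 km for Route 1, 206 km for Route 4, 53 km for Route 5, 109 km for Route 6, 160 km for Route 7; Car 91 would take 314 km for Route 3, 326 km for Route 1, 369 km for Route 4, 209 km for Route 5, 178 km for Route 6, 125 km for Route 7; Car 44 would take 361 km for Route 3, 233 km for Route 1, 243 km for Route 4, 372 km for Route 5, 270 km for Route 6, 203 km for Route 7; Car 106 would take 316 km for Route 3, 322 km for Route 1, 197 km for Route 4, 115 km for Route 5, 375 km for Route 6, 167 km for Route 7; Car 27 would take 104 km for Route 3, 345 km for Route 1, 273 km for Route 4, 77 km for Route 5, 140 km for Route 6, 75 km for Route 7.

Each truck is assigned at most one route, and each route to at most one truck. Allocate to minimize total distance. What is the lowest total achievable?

Minimum total: 686 km

Treat this as an assignment problem: match each truck to one route.
Optimal: Car 58→Route 6 (109 km), Car 91→Route 7 (125 km), Car 44→Route 1 (233 km), Car 106→Route 5 (115 km), Car 27→Route 3 (104 km) — total 109+125+233+115+104 = 686 km.
Row-greedy (each truck in turn takes its cheapest remaining route) gives 712 km, worse by 26.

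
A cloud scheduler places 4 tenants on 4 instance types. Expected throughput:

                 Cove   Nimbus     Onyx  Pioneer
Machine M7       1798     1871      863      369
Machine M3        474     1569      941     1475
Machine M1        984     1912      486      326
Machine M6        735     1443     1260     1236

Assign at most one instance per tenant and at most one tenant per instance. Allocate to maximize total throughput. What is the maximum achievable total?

Maximum total: 6445 ops/s

Optimal: Cove→Machine M7 (1798 ops/s), Nimbus→Machine M1 (1912 ops/s), Onyx→Machine M6 (1260 ops/s), Pioneer→Machine M3 (1475 ops/s) — total 1798+1912+1260+1475 = 6445 ops/s.
Column-greedy (each instance in turn goes to its best remaining tenant) gives 5590 ops/s, worse by 855.
Next-best assignment: Cove→Machine M7, Nimbus→Machine M1, Onyx→Machine M3, Pioneer→Machine M6 = 5887 ops/s.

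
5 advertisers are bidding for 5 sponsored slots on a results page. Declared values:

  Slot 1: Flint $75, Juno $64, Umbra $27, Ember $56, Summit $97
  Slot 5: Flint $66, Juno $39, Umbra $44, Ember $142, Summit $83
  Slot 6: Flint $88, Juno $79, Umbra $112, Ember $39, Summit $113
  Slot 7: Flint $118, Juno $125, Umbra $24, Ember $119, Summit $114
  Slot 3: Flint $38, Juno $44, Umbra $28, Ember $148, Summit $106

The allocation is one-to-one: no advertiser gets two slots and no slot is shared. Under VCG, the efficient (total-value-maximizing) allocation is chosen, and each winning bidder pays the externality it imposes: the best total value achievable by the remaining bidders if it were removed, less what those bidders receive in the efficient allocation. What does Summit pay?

Summit pays $6.

Efficient allocation: Flint→Slot 1 ($75), Juno→Slot 7 ($125), Umbra→Slot 6 ($112), Ember→Slot 5 ($142), Summit→Slot 3 ($106); total welfare W = $560.
Summit receives Slot 3 at value $106, so the others get W − 106 = $454.
Without Summit: best allocation of the remaining 4 bidders over all 5 slots is Flint→Slot 1 ($75), Juno→Slot 7 ($125), Umbra→Slot 6 ($112), Ember→Slot 3 ($148), total $460.
VCG payment = (others' best without Summit) − (others' welfare with Summit) = 460 − 454 = $6.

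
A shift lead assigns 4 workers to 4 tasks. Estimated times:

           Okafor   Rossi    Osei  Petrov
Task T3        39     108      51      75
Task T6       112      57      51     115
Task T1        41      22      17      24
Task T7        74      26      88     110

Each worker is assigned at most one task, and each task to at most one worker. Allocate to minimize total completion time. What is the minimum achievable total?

Treat this as an assignment problem: match each worker to one task.
Optimal: Okafor→Task T3 (39 min), Rossi→Task T7 (26 min), Osei→Task T6 (51 min), Petrov→Task T1 (24 min) — total 39+26+51+24 = 140 min.
Min-entry greedy (repeatedly take the single cheapest remaining cell) gives 197 min, worse by 57.
Next-best assignment: Okafor→Task T1, Rossi→Task T7, Osei→Task T6, Petrov→Task T3 = 193 min.
Swapping Okafor↔Petrov (Okafor→Task T1 41 min, Petrov→Task T3 75 min) adds 53.

Minimum total: 140 min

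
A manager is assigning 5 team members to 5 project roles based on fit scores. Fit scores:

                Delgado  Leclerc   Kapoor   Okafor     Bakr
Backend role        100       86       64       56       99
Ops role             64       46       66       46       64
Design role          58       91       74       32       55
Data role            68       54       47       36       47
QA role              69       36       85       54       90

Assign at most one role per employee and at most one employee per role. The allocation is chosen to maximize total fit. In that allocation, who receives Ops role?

Optimal: Delgado→Data role (68 pts), Leclerc→Design role (91 pts), Kapoor→QA role (85 pts), Okafor→Ops role (46 pts), Bakr→Backend role (99 pts) — total 68+91+85+46+99 = 389 pts.
Column-greedy (each role in turn goes to its best remaining employee) gives 358 pts, worse by 31.
Next-best assignment: Delgado→Backend role, Leclerc→Design role, Kapoor→Ops role, Okafor→Data role, Bakr→QA role = 383 pts.
Okafor's own top role is Backend role (56 pts), but forcing Okafor→Backend role and reassigning the rest optimally gives only 371 pts — worse by 18.

Okafor receives Ops role.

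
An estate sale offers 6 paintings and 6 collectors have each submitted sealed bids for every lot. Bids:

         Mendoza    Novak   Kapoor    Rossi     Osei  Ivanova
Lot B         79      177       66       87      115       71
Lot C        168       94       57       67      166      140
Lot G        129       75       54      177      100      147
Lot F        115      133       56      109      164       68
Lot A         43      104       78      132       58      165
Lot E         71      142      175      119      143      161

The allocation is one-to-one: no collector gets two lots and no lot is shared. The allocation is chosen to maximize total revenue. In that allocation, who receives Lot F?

Optimal: Mendoza→Lot C ($168), Novak→Lot B ($177), Kapoor→Lot E ($175), Rossi→Lot G ($177), Osei→Lot F ($164), Ivanova→Lot A ($165) — total 168+177+175+177+164+165 = $1026.
Osei's own top lot is Lot C ($166), but forcing Osei→Lot C and reassigning the rest optimally gives only $975 — worse by 51.

Osei receives Lot F.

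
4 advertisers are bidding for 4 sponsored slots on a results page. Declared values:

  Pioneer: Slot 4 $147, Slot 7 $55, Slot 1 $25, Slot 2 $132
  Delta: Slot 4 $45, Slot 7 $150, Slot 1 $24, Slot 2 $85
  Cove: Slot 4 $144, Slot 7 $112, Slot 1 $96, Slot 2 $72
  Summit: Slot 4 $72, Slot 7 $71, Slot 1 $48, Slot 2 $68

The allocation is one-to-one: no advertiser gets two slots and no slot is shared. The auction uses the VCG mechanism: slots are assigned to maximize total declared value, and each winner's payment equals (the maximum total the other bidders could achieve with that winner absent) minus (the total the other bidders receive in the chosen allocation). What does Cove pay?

Efficient allocation: Pioneer→Slot 2 ($132), Delta→Slot 7 ($150), Cove→Slot 4 ($144), Summit→Slot 1 ($48); total welfare W = $474.
Cove receives Slot 4 at value $144, so the others get W − 144 = $330.
Without Cove: best allocation of the remaining 3 bidders over all 4 slots is Pioneer→Slot 4 ($147), Delta→Slot 7 ($150), Summit→Slot 2 ($68), total $365.
VCG payment = (others' best without Cove) − (others' welfare with Cove) = 365 − 330 = $35.

Cove pays $35.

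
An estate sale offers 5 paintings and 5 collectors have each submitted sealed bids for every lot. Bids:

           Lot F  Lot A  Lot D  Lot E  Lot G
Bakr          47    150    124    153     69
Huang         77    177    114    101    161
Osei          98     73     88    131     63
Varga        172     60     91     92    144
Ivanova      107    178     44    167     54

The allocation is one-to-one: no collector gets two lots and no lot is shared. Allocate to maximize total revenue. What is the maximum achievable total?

Maximum total: $766

Treat this as an assignment problem: match each collector to one lot.
Optimal: Bakr→Lot D ($124), Huang→Lot G ($161), Osei→Lot E ($131), Varga→Lot F ($172), Ivanova→Lot A ($178) — total 124+161+131+172+178 = $766.
Max-entry greedy (repeatedly take the single best remaining cell) gives $752, worse by 14.
No other one-to-one assignment exceeds $766.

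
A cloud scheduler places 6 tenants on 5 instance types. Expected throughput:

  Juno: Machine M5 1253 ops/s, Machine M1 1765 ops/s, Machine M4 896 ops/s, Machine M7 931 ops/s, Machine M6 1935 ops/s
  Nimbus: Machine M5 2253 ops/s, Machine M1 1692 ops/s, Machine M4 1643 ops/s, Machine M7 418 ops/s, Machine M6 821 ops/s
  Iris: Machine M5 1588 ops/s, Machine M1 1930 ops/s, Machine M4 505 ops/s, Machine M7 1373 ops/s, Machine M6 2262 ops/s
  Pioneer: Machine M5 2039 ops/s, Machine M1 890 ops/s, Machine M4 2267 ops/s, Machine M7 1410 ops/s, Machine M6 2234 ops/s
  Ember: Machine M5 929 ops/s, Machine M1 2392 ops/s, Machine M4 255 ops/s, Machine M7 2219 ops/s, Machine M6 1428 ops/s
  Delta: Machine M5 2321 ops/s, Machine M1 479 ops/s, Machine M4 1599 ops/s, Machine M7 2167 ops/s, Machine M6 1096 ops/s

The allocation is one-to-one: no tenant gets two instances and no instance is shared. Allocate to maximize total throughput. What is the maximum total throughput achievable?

Optimal: Nimbus→Machine M5 (2253 ops/s), Ember→Machine M1 (2392 ops/s), Pioneer→Machine M4 (2267 ops/s), Delta→Machine M7 (2167 ops/s), Iris→Machine M6 (2262 ops/s) — total 2253+2392+2267+2167+2262 = 11341 ops/s.
Row-greedy (each tenant in turn takes its best remaining instance) gives 10604 ops/s, worse by 737.
Next-best assignment: Nimbus→Machine M5, Ember→Machine M1, Pioneer→Machine M4, Delta→Machine M7, Juno→Machine M6 = 11014 ops/s.
Swapping Iris↔Delta (Iris→Machine M7 1373 ops/s, Delta→Machine M6 1096 ops/s) loses 1960.
No other one-to-one assignment exceeds 11341 ops/s.

Maximum total: 11341 ops/s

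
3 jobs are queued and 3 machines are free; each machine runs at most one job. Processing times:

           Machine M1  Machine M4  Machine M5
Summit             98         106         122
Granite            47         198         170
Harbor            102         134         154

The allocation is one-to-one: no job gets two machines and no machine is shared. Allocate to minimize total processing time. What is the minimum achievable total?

Min total: 303 min

Optimal: Summit→Machine M5 (122 min), Granite→Machine M1 (47 min), Harbor→Machine M4 (134 min) — total 122+47+134 = 303 min.
Row-greedy (each job in turn takes its cheapest remaining machine) gives 402 min, worse by 99.
Every other assignment is strictly worse.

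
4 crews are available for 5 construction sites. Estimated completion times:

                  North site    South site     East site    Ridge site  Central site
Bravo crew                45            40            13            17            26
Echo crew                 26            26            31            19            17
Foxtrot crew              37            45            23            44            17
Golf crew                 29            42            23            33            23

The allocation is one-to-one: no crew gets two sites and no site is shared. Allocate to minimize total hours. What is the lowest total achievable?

Treat this as an assignment problem: match each crew to one site.
Optimal: Bravo crew→East site (13 hours), Echo crew→Ridge site (19 hours), Foxtrot crew→Central site (17 hours), Golf crew→North site (29 hours) — total 13+19+17+29 = 78 hours.
Min-entry greedy (repeatedly take the single cheapest remaining cell) gives 103 hours, worse by 25.

Min total: 78 hours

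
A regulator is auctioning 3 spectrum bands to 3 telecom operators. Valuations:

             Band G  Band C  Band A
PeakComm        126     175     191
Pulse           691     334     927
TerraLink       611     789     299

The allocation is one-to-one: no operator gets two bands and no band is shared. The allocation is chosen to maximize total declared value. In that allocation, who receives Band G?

Optimal: PeakComm→Band G ($126M), Pulse→Band A ($927M), TerraLink→Band C ($789M) — total 126+927+789 = $1842M.
Row-greedy (each operator in turn takes its best remaining band) gives $1671M, worse by 171.
Next-best assignment: PeakComm→Band C, Pulse→Band A, TerraLink→Band G = $1713M.
Swapping PeakComm↔Pulse (PeakComm→Band A $191M, Pulse→Band G $691M) loses 171.
PeakComm's own top band is Band A ($191M), but forcing PeakComm→Band A and reassigning the rest optimally gives only $1671M — worse by 171.

PeakComm receives Band G.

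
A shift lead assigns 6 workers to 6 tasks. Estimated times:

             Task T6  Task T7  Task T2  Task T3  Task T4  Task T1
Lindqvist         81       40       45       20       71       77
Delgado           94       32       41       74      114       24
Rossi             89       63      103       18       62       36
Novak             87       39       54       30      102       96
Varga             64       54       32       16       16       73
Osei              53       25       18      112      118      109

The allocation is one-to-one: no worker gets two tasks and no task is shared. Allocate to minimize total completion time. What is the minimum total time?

Minimum total: 195 min

This is a one-to-one assignment (minimum-cost bipartite matching).
Optimal: Lindqvist→Task T2 (45 min), Delgado→Task T1 (24 min), Rossi→Task T3 (18 min), Novak→Task T7 (39 min), Varga→Task T4 (16 min), Osei→Task T6 (53 min) — total 45+24+18+39+16+53 = 195 min.
Min-entry greedy (repeatedly take the single cheapest remaining cell) gives 240 min, worse by 45.
Swapping Varga↔Lindqvist (Varga→Task T2 32 min, Lindqvist→Task T4 71 min) adds 42.
Checked against all permutations: 195 min is optimal.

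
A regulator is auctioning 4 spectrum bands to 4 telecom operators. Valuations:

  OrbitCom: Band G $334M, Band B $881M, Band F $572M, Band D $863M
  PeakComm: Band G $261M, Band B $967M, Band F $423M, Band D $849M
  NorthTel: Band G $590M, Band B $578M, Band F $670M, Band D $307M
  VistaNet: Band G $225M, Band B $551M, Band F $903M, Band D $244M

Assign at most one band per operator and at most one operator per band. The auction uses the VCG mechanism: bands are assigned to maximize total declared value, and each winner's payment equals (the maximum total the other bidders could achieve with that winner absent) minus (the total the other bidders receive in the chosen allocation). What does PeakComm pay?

PeakComm pays $18M.

Efficient allocation: OrbitCom→Band D ($863M), PeakComm→Band B ($967M), NorthTel→Band G ($590M), VistaNet→Band F ($903M); total welfare W = $3323M.
PeakComm receives Band B at value $967M, so the others get W − 967 = $2356M.
Without PeakComm: best allocation of the remaining 3 bidders over all 4 bands is OrbitCom→Band B ($881M), NorthTel→Band G ($590M), VistaNet→Band F ($903M), total $2374M.
VCG payment = (others' best without PeakComm) − (others' welfare with PeakComm) = 2374 − 2356 = $18M.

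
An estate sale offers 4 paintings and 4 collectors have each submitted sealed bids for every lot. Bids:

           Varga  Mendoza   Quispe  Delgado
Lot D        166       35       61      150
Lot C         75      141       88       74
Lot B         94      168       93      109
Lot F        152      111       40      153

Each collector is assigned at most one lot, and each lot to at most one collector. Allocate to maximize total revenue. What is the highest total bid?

Maximum total: $575

Optimal: Varga→Lot D ($166), Mendoza→Lot B ($168), Quispe→Lot C ($88), Delgado→Lot F ($153) — total 166+168+88+153 = $575.
Column-greedy (each lot in turn goes to its best remaining collector) gives $456, worse by 119.
Swapping Quispe↔Mendoza (Quispe→Lot B $93, Mendoza→Lot C $141) loses 22.
Checked against all permutations: $575 is optimal.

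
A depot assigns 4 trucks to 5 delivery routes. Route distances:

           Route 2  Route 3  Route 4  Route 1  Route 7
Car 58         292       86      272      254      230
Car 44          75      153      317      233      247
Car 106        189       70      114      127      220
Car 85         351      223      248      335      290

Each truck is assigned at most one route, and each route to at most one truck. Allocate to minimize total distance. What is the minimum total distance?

Min total: 536 km

This is the linear assignment problem.
Optimal: Car 58→Route 3 (86 km), Car 44→Route 2 (75 km), Car 106→Route 1 (127 km), Car 85→Route 4 (248 km) — total 86+75+127+248 = 536 km.
Min-entry greedy (repeatedly take the single cheapest remaining cell) gives 623 km, worse by 87.
Next-best assignment: Car 58→Route 3, Car 44→Route 2, Car 106→Route 4, Car 85→Route 7 = 565 km.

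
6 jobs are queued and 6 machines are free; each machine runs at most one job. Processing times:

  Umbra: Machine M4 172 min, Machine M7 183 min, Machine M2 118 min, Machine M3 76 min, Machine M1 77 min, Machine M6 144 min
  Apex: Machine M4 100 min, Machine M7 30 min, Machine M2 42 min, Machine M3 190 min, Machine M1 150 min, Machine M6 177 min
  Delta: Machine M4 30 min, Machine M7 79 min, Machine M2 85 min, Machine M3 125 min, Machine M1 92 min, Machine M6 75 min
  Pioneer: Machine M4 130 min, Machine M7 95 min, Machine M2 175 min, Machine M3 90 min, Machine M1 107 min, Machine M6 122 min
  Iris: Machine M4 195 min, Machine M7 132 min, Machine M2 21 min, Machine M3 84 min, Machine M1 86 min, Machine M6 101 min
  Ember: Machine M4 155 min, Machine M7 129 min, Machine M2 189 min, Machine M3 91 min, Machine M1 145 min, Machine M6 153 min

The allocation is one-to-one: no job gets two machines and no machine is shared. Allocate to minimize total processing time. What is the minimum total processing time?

Optimal: Umbra→Machine M1 (77 min), Apex→Machine M7 (30 min), Delta→Machine M4 (30 min), Pioneer→Machine M6 (122 min), Iris→Machine M2 (21 min), Ember→Machine M3 (91 min) — total 77+30+30+122+21+91 = 371 min.
Row-greedy (each job in turn takes its cheapest remaining machine) gives 417 min, worse by 46.
Swapping Iris↔Pioneer (Iris→Machine M6 101 min, Pioneer→Machine M2 175 min) adds 133.
No other one-to-one assignment undercuts 371 min.

Minimum total: 371 min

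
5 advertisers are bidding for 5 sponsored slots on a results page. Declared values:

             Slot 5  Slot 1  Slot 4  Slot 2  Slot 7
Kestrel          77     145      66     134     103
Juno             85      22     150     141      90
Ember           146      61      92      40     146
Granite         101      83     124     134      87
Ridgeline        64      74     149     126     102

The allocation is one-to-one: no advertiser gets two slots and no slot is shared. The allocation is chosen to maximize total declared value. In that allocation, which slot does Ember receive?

Optimal: Kestrel→Slot 1 ($145), Juno→Slot 2 ($141), Ember→Slot 7 ($146), Granite→Slot 5 ($101), Ridgeline→Slot 4 ($149) — total 145+141+146+101+149 = $682.
Column-greedy (each slot in turn goes to its best remaining advertiser) gives $677, worse by 5.
Next-best assignment: Kestrel→Slot 1, Juno→Slot 4, Ember→Slot 5, Granite→Slot 2, Ridgeline→Slot 7 = $677.
Swapping Ember↔Juno (Ember→Slot 2 $40, Juno→Slot 7 $90) loses 157.
No other one-to-one assignment exceeds $682.
Ember's own top slot is Slot 5 ($146), but forcing Ember→Slot 5 and reassigning the rest optimally gives only $677 — worse by 5.

Ember receives Slot 7.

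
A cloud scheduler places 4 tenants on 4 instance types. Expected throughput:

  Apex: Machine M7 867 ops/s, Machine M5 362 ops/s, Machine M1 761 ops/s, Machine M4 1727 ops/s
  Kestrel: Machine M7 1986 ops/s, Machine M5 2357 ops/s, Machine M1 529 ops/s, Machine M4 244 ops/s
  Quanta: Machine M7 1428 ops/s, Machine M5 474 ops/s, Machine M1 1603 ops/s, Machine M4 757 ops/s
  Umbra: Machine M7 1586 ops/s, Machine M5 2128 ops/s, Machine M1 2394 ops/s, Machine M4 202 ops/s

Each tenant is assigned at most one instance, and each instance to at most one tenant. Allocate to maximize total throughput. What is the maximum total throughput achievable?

Maximum total: 7906 ops/s

Optimal: Apex→Machine M4 (1727 ops/s), Kestrel→Machine M5 (2357 ops/s), Quanta→Machine M7 (1428 ops/s), Umbra→Machine M1 (2394 ops/s) — total 1727+2357+1428+2394 = 7906 ops/s.
Row-greedy (each tenant in turn takes its best remaining instance) gives 7273 ops/s, worse by 633.
Swapping Quanta↔Apex (Quanta→Machine M4 757 ops/s, Apex→Machine M7 867 ops/s) loses 1531.
No other one-to-one assignment exceeds 7906 ops/s.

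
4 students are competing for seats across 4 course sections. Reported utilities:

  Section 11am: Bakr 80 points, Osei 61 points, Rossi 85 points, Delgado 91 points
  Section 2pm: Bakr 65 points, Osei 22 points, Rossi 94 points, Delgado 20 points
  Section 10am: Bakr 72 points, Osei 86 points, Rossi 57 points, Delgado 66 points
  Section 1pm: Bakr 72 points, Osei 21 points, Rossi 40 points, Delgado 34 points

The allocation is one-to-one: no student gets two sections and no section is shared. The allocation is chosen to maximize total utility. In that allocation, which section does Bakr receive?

Optimal: Bakr→Section 1pm (72 points), Osei→Section 10am (86 points), Rossi→Section 2pm (94 points), Delgado→Section 11am (91 points) — total 72+86+94+91 = 343 points.
Row-greedy (each student in turn takes its best remaining section) gives 294 points, worse by 49.
Every other assignment is strictly worse.
Bakr's own top section is Section 11am (80 points), but forcing Bakr→Section 11am and reassigning the rest optimally gives only 294 points — worse by 49.

Bakr receives Section 1pm.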